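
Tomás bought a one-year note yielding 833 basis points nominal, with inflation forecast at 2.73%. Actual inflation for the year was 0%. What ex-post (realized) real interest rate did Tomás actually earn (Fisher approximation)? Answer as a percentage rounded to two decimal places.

Ex-post: 8.33% − 0% = 8.330%
So the realized real rate is 8.33%.

8.33%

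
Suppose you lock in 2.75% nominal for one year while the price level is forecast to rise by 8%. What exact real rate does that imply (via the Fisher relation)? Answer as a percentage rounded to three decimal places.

-4.861%

1 + r = 1.02750 / 1.08000 = 0.951389
r = 0.951389 − 1 = -4.8611%, i.e. -4.861%.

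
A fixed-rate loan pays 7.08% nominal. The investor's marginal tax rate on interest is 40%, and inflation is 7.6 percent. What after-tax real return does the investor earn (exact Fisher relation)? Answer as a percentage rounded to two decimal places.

After-tax nominal return = 7.08% × (1 − 0.4) = 4.2480%.
1 + r = 1.04248 / 1.07600 = 0.968848
After-tax real rate = 0.968848 − 1 → -3.12%.

-3.12%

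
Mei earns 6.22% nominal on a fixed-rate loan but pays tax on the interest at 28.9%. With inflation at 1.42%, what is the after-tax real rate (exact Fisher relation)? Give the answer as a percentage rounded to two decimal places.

After-tax nominal return = 6.22% × (1 − 0.289) = 4.42242%.
1 + r = 1.0442242 / 1.01420 = 1.029604
After-tax real rate = 1.029604 − 1 → 2.96%.

2.96%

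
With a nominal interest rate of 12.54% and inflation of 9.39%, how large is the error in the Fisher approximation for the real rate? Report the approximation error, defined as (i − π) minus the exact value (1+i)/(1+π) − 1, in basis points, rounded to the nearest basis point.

Approximate: r ≈ 12.540% − 9.390% = 3.1500%
Exact: (1 + 0.1254)/(1 + 0.0939) − 1 = 2.8796%
Error = 3.1500% − 2.8796% = 0.2704% → 27 basis points.

27 basis points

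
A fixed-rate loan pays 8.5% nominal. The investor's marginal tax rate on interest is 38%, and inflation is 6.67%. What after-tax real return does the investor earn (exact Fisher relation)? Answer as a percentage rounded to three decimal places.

After-tax nominal return = 8.5% × (1 − 0.38) = 5.2700%.
1 + r = 1.05270 / 1.06670 = 0.9868754
After-tax real rate = 0.9868754 − 1 → -1.312%.

-1.312%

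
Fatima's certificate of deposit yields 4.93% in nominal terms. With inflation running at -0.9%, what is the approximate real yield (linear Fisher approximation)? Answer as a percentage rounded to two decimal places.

r ≈ i − π = 4.93% − (-0.9%) = 5.83%.

5.83%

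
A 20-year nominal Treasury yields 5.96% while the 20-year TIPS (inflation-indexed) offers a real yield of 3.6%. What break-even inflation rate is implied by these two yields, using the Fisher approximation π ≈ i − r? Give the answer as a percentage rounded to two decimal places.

2.36%

π ≈ i − r = 5.96% − 3.6% → 2.36%.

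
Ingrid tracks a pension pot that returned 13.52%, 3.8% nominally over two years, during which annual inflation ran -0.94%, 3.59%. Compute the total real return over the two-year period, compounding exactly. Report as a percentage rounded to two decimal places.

Compound the nominal returns: 1.1352 × 1.0380 = 1.178338.
Compound inflation: 0.9906 × 1.0359 = 1.026163.
Deflate: 1.178338 / 1.026163 = 1.148295.
Total real return = 1.148295 − 1 → 14.83%.

14.83%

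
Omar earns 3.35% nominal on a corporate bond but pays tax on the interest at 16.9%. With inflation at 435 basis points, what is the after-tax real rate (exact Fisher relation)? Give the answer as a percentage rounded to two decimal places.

After-tax nominal return = 3.35% × (1 − 0.169) = 2.78385%.
1 + r = 1.0278385 / 1.04350 = 0.984991
After-tax real rate = 0.984991 − 1 → -1.50%.

-1.50%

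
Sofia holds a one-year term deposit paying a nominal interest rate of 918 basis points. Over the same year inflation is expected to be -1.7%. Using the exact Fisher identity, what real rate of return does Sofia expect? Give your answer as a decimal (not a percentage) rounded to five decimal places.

0.11068

1 + r = 1.09180 / 0.98300 = 1.110682
r = 1.110682 − 1 = 11.0682%, i.e. 0.11068.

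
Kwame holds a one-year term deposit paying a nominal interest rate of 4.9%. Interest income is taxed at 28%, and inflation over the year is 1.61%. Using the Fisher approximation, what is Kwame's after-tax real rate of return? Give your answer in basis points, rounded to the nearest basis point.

After-tax nominal return = 4.9% × (1 − 0.28) = 3.5280%.
r ≈ 3.5280% − 1.61% → 192 basis points.

192 basis points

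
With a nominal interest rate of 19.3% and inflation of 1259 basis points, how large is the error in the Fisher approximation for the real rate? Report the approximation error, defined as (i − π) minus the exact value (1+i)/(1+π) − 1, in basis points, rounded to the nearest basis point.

Approximate: r ≈ 19.300% − 12.590% = 6.7100%
Exact: (1 + 0.1930)/(1 + 0.1259) − 1 = 5.9597%
Error = 6.7100% − 5.9597% = 0.7503% → 75 basis points.

75 basis points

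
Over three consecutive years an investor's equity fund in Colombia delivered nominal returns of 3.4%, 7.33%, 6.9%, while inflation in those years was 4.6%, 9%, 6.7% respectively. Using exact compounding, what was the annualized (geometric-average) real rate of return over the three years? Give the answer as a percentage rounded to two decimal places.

Compound the nominal returns: 1.0340 × 1.0733 × 1.0690 = 1.18636786.
Compound inflation: 1.0460 × 1.0900 × 1.0670 = 1.21652938.
Deflate: 1.18636786 / 1.21652938 = 0.97520691.
Annualized real rate = 0.97520691^(1/3) − 1 = -0.8334% → -0.83%.

-0.83%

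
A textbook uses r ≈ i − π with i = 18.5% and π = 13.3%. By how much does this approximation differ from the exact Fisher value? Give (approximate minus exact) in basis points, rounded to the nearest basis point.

61 basis points

Approximate: r ≈ 18.500% − 13.300% = 5.2000%
Exact: (1 + 0.1850)/(1 + 0.1330) − 1 = 4.5896%
Error = 5.2000% − 4.5896% = 0.6104% → 61 basis points.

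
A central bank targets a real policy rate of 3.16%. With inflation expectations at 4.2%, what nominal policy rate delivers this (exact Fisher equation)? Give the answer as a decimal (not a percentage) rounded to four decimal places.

0.0749

(1 + i) = (1 + r)(1 + π) = 1.03160 × 1.04200 = 1.0749272
i = 1.0749272 − 1, so the required nominal rate is 0.0749.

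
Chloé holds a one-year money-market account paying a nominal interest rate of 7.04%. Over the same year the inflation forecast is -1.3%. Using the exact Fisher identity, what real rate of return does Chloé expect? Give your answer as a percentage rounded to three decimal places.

8.450%

1 + r = 1.07040 / 0.98700 = 1.084498
r = 1.084498 − 1 = 8.4498%, i.e. 8.450%.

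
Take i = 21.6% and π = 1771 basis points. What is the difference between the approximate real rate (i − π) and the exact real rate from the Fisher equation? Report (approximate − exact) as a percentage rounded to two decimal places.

0.59%

Approximate: r ≈ 21.600% − 17.710% = 3.8900%
Exact: (1 + 0.2160)/(1 + 0.1771) − 1 = 3.3047%
Error = 3.8900% − 3.3047% = 0.5853% → 0.59%.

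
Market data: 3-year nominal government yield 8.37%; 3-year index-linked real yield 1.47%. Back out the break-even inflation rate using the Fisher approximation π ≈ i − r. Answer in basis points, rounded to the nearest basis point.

690 basis points

π ≈ i − r = 8.37% − 1.47% → 690 basis points.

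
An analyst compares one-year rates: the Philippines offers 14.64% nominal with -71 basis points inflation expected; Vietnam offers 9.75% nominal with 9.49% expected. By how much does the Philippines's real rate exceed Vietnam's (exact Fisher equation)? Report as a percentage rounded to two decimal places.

15.22%

The Philippines: (1 + 0.1464)/(1 − 0.0071) − 1 = 15.4598%
Vietnam: (1 + 0.0975)/(1 + 0.0949) − 1 = 0.2375%
Differential = 15.4598% − 0.2375% = 15.2223% → 15.22%.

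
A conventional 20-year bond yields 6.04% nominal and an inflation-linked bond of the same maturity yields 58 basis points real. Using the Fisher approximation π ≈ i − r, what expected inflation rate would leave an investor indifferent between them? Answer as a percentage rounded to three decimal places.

π ≈ i − r = 6.04% − 0.58% → 5.460%.

5.460%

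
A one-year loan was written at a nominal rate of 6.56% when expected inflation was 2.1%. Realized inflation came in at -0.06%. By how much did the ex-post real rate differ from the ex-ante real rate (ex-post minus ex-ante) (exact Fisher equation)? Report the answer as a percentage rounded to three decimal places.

2.256%

Ex-ante: (1 + 0.0656)/(1 + 0.0210) − 1 = 4.3683%
Ex-post: (1 + 0.0656)/(1 − 0.0006) − 1 = 6.6240%
Difference (ex-post − ex-ante) = 2.2557% → 2.256%.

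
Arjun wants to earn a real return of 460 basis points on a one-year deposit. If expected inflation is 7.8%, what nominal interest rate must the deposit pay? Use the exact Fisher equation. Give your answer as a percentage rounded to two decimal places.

12.76%

(1 + i) = (1 + r)(1 + π) = 1.04600 × 1.07800 = 1.127588
i = 1.127588 − 1, so the required nominal rate is 12.76%.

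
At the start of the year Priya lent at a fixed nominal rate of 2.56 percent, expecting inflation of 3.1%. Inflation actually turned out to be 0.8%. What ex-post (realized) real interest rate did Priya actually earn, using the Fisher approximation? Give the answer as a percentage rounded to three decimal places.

1.760%

Ex-post: 2.56% − 0.8% = 1.760%
So the realized real rate is 1.760%.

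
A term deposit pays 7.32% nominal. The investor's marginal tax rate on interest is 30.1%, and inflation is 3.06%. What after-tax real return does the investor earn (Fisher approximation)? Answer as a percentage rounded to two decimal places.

2.06%

After-tax nominal return = 7.32% × (1 − 0.301) = 5.11668%.
r ≈ 5.11668% − 3.06% → 2.06%.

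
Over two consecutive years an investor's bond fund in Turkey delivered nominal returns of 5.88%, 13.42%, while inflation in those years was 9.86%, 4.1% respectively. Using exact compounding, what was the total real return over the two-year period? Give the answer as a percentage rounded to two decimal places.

5.01%

Compound the nominal returns: 1.0588 × 1.1342 = 1.200891.
Compound inflation: 1.0986 × 1.0410 = 1.143643.
Deflate: 1.200891 / 1.143643 = 1.050058.
Total real return = 1.050058 − 1 → 5.01%.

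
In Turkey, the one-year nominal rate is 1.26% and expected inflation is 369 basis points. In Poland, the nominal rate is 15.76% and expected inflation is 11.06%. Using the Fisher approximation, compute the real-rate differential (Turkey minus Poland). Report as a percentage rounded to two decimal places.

-7.13%

Turkey: 1.26% − 3.69% = -2.430%
Poland: 15.76% − 11.06% = 4.700%
Differential = -7.130% → -7.13%.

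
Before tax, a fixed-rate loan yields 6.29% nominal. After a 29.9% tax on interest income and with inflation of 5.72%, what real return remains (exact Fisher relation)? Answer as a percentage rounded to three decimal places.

After-tax nominal return = 6.29% × (1 − 0.299) = 4.40929%.
1 + r = 1.0440929 / 1.05720 = 0.987602
After-tax real rate = 0.987602 − 1 → -1.240%.

-1.240%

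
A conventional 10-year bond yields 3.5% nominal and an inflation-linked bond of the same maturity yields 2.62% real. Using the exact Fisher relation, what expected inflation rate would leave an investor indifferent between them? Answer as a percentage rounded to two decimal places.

0.86%

(1 + π) = (1 + i)/(1 + r) = 1.03500 / 1.02620 = 1.008575
Break-even inflation = 1.008575 − 1 → 0.86%.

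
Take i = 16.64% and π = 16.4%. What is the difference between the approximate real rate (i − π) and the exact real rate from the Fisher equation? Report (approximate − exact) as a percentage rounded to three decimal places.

0.034%

Approximate: r ≈ 16.640% − 16.400% = 0.2400%
Exact: (1 + 0.1664)/(1 + 0.1640) − 1 = 0.2062%
Error = 0.2400% − 0.2062% = 0.0338% → 0.034%.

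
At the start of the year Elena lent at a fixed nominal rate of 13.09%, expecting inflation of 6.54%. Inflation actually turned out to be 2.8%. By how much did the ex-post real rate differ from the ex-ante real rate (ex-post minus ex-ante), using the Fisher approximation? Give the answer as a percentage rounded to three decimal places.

Ex-ante: 13.09% − 6.54% = 6.550%
Ex-post: 13.09% − 2.8% = 10.290%
Difference (ex-post − ex-ante) = 3.7400% → 3.740%.

3.740%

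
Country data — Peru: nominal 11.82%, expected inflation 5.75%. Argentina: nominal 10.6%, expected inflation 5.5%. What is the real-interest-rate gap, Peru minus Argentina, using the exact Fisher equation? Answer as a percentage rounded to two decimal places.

0.91%

Peru: (1 + 0.1182)/(1 + 0.0575) − 1 = 5.7400%
Argentina: (1 + 0.1060)/(1 + 0.0550) − 1 = 4.8341%
Differential = 5.7400% − 4.8341% = 0.9058% → 0.91%.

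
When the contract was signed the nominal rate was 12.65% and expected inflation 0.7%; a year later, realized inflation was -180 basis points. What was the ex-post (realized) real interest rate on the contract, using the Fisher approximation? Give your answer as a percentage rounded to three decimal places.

14.450%

Ex-post: 12.65% − (-1.8%) = 14.450%
So the realized real rate is 14.450%.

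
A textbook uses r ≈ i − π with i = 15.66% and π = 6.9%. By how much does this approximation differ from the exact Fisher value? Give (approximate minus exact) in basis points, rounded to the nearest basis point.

57 basis points

Approximate: r ≈ 15.660% − 6.900% = 8.7600%
Exact: (1 + 0.1566)/(1 + 0.0690) − 1 = 8.1946%
Error = 8.7600% − 8.1946% = 0.5654% → 57 basis points.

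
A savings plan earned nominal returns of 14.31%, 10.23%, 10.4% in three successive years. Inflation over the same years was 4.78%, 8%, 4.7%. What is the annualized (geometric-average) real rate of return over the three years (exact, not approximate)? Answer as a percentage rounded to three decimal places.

Compound the nominal returns: 1.1431 × 1.1023 × 1.1040 = 1.39108320.
Compound inflation: 1.0478 × 1.0800 × 1.0470 = 1.18481033.
Deflate: 1.39108320 / 1.18481033 = 1.17409780.
Annualized real rate = 1.17409780^(1/3) − 1 = 5.4957% → 5.496%.

5.496%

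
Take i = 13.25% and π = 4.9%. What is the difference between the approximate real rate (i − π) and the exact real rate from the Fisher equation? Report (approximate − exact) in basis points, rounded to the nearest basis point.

39 basis points

Approximate: r ≈ 13.250% − 4.900% = 8.3500%
Exact: (1 + 0.1325)/(1 + 0.0490) − 1 = 7.9600%
Error = 8.3500% − 7.9600% = 0.3900% → 39 basis points.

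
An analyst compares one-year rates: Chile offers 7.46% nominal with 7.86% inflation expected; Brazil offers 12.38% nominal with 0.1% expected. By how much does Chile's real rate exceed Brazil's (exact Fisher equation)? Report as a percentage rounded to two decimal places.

-12.64%

Chile: (1 + 0.0746)/(1 + 0.0786) − 1 = -0.3709%
Brazil: (1 + 0.1238)/(1 + 0.0010) − 1 = 12.2677%
Differential = -0.3709% − 12.2677% = -12.6386% → -12.64%.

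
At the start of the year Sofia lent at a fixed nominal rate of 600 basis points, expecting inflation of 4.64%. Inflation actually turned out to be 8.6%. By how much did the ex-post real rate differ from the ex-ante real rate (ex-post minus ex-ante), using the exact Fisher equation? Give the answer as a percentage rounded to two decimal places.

-3.69%

Ex-ante: (1 + 0.0600)/(1 + 0.0464) − 1 = 1.2997%
Ex-post: (1 + 0.0600)/(1 + 0.0860) − 1 = -2.3941%
Difference (ex-post − ex-ante) = -3.6938% → -3.69%.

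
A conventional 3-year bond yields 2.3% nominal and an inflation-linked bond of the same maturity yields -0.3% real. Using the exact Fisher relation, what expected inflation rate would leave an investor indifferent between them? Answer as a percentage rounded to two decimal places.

(1 + π) = (1 + i)/(1 + r) = 1.02300 / 0.99700 = 1.026078
Break-even inflation = 1.026078 − 1 → 2.61%.

2.61%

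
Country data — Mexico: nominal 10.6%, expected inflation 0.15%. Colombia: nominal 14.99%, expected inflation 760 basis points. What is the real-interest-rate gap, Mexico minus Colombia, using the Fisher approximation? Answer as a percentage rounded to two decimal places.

Mexico: 10.6% − 0.15% = 10.450%
Colombia: 14.99% − 7.6% = 7.390%
Differential = 3.060% → 3.06%.

3.06%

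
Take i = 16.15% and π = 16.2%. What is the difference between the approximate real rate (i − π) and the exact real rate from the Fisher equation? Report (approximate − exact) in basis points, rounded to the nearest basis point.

Approximate: r ≈ 16.150% − 16.200% = -0.0500%
Exact: (1 + 0.1615)/(1 + 0.1620) − 1 = -0.0430%
Error = -0.0500% − (-0.0430%) = -0.0070% → -1 basis points.

-1 basis points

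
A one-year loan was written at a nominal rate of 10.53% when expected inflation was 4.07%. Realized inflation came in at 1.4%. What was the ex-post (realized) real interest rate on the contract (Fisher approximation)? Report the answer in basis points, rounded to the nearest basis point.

Ex-post: 10.53% − 1.4% = 9.130%
So the realized real rate is 913 basis points.

913 basis points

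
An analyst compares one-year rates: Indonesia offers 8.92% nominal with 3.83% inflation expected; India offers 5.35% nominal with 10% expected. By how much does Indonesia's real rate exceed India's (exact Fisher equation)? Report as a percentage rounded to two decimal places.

9.13%

Indonesia: (1 + 0.0892)/(1 + 0.0383) − 1 = 4.9022%
India: (1 + 0.0535)/(1 + 0.1000) − 1 = -4.2273%
Differential = 4.9022% − (-4.2273%) = 9.1295% → 9.13%.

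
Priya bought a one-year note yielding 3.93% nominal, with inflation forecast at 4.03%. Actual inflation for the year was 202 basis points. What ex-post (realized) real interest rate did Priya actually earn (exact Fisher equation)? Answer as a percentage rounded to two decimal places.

Ex-post: (1 + 0.0393)/(1 + 0.0202) − 1 = 1.8722%
So the realized real rate is 1.87%.

1.87%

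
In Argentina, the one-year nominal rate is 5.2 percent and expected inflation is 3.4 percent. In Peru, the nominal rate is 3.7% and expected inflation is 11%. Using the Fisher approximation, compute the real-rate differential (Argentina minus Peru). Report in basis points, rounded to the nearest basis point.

910 basis points

Argentina: 5.2% − 3.4% = 1.800%
Peru: 3.7% − 11% = -7.300%
Differential = 9.100% → 910 basis points.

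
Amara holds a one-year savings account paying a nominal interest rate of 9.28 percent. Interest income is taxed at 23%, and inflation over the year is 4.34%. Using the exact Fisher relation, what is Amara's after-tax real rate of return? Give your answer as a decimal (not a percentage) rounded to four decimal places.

0.0269

After-tax nominal return = 9.28% × (1 − 0.23) = 7.1456%.
1 + r = 1.071456 / 1.04340 = 1.026889
After-tax real rate = 1.026889 − 1 → 0.0269.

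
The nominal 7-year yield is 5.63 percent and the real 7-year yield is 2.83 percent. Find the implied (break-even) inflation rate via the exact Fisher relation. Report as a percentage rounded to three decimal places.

2.723%

(1 + π) = (1 + i)/(1 + r) = 1.05630 / 1.02830 = 1.027229
Break-even inflation = 1.027229 − 1 → 2.723%.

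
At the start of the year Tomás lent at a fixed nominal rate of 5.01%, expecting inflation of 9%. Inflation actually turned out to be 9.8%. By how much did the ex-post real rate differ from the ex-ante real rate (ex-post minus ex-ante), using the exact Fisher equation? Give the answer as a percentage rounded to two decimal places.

-0.70%

Ex-ante: (1 + 0.0501)/(1 + 0.0900) − 1 = -3.6606%
Ex-post: (1 + 0.0501)/(1 + 0.0980) − 1 = -4.3625%
Difference (ex-post − ex-ante) = -0.7019% → -0.70%.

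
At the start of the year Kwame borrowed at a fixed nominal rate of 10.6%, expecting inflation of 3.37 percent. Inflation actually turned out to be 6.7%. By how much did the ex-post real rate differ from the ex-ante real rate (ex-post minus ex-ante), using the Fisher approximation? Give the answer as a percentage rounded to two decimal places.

Ex-ante: 10.6% − 3.37% = 7.230%
Ex-post: 10.6% − 6.7% = 3.900%
Difference (ex-post − ex-ante) = -3.3300% → -3.33%.

-3.33%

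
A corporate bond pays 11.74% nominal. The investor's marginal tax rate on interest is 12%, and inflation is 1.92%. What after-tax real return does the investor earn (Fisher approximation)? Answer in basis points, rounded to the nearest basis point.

841 basis points

After-tax nominal return = 11.74% × (1 − 0.12) = 10.3312%.
r ≈ 10.3312% − 1.92% → 841 basis points.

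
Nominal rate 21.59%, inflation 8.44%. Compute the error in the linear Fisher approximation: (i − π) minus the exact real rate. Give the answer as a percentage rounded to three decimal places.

1.023%

Approximate: r ≈ 21.590% − 8.440% = 13.1500%
Exact: (1 + 0.2159)/(1 + 0.0844) − 1 = 12.12652%
Error = 13.1500% − 12.12652% = 1.02348% → 1.023%.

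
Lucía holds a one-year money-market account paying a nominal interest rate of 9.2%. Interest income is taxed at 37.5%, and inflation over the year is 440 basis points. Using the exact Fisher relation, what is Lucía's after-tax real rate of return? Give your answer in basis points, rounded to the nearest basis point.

129 basis points

After-tax nominal return = 9.2% × (1 − 0.375) = 5.7500%.
1 + r = 1.05750 / 1.04400 = 1.012931
After-tax real rate = 1.012931 − 1 → 129 basis points.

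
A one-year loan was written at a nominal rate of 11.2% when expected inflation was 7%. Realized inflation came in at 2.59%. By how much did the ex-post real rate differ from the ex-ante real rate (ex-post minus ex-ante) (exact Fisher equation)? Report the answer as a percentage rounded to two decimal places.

4.47%

Ex-ante: (1 + 0.1120)/(1 + 0.0700) − 1 = 3.9252%
Ex-post: (1 + 0.1120)/(1 + 0.0259) − 1 = 8.3926%
Difference (ex-post − ex-ante) = 4.4674% → 4.47%.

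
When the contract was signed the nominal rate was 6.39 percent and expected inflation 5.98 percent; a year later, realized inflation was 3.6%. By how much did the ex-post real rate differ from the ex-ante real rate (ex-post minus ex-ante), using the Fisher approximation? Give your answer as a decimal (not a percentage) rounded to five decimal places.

Ex-ante: 6.39% − 5.98% = 0.410%
Ex-post: 6.39% − 3.6% = 2.790%
Difference (ex-post − ex-ante) = 2.3800% → 0.02380.

0.02380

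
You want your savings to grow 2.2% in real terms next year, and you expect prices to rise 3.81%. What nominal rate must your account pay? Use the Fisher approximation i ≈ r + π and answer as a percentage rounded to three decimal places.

6.010%

i ≈ r + π = 2.2% + 3.81% = 6.010%.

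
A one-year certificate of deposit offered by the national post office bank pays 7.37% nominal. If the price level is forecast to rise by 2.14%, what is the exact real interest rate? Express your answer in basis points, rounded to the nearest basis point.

1 + r = 1.07370 / 1.02140 = 1.051204
r = 1.051204 − 1 = 5.1204%, i.e. 512 basis points.

512 basis points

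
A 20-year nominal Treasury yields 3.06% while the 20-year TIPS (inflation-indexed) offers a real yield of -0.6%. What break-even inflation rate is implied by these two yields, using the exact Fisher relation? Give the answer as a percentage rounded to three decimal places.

(1 + π) = (1 + i)/(1 + r) = 1.03060 / 0.99400 = 1.036821
Break-even inflation = 1.036821 − 1 → 3.682%.

3.682%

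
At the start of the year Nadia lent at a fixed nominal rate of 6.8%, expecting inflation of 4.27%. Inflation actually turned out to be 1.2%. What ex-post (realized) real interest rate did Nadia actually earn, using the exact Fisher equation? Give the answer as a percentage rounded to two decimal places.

5.53%

Ex-post: (1 + 0.0680)/(1 + 0.0120) − 1 = 5.5336%
So the realized real rate is 5.53%.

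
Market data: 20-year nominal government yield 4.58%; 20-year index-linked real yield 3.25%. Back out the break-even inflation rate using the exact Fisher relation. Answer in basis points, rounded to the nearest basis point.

129 basis points

(1 + π) = (1 + i)/(1 + r) = 1.04580 / 1.03250 = 1.012881
Break-even inflation = 1.012881 − 1 → 129 basis points.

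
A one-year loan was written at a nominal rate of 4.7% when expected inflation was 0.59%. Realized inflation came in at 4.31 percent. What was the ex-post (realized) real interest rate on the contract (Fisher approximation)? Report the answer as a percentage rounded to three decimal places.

0.390%

Ex-post: 4.7% − 4.31% = 0.390%
So the realized real rate is 0.390%.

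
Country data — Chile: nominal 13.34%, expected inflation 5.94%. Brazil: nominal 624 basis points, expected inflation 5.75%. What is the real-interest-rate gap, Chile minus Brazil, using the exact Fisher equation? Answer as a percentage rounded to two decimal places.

Chile: (1 + 0.1334)/(1 + 0.0594) − 1 = 6.9851%
Brazil: (1 + 0.0624)/(1 + 0.0575) − 1 = 0.4634%
Differential = 6.9851% − 0.4634% = 6.5217% → 6.52%.

6.52%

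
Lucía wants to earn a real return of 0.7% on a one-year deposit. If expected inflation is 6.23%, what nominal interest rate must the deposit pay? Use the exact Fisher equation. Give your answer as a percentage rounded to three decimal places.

6.974%

(1 + i) = (1 + r)(1 + π) = 1.00700 × 1.06230 = 1.0697361
i = 1.0697361 − 1, so the required nominal rate is 6.974%.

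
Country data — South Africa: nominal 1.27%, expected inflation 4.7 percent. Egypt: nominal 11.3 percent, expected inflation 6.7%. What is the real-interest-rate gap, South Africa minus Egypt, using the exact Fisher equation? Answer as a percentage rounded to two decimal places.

South Africa: (1 + 0.0127)/(1 + 0.0470) − 1 = -3.2760%
Egypt: (1 + 0.1130)/(1 + 0.0670) − 1 = 4.3112%
Differential = -3.2760% − 4.3112% = -7.5872% → -7.59%.

-7.59%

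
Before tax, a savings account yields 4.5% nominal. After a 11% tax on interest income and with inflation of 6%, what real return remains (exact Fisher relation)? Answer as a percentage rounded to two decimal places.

-1.88%

After-tax nominal return = 4.5% × (1 − 0.11) = 4.0050%.
1 + r = 1.04005 / 1.06000 = 0.981179
After-tax real rate = 0.981179 − 1 → -1.88%.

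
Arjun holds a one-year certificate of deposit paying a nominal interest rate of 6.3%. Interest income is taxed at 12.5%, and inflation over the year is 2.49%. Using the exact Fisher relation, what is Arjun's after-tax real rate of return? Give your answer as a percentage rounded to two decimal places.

After-tax nominal return = 6.3% × (1 − 0.125) = 5.5125%.
1 + r = 1.055125 / 1.02490 = 1.029491
After-tax real rate = 1.029491 − 1 → 2.95%.

2.95%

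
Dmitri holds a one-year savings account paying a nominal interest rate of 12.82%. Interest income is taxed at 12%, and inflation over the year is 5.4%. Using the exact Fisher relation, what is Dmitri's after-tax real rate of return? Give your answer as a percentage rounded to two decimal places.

After-tax nominal return = 12.82% × (1 − 0.12) = 11.2816%.
1 + r = 1.112816 / 1.05400 = 1.055803
After-tax real rate = 1.055803 − 1 → 5.58%.

5.58%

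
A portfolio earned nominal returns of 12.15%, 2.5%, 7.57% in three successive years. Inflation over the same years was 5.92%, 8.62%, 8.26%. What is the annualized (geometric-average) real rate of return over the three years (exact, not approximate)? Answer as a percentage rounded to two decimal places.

-0.24%

Compound the nominal returns: 1.1215 × 1.0250 × 1.0757 = 1.23655749.
Compound inflation: 1.0592 × 1.0862 × 1.0826 = 1.24553459.
Deflate: 1.23655749 / 1.24553459 = 0.99279257.
Annualized real rate = 0.99279257^(1/3) − 1 = -0.2408% → -0.24%.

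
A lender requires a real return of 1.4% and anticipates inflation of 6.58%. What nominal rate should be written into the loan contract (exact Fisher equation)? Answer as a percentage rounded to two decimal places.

8.07%

(1 + i) = (1 + r)(1 + π) = 1.01400 × 1.06580 = 1.0807212
i = 1.0807212 − 1, so the required nominal rate is 8.07%.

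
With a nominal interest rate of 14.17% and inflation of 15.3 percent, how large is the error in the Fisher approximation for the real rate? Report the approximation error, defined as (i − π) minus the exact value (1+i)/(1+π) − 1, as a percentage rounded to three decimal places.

Approximate: r ≈ 14.170% − 15.300% = -1.1300%
Exact: (1 + 0.1417)/(1 + 0.1530) − 1 = -0.9801%
Error = -1.1300% − (-0.9801%) = -0.1499% → -0.150%.

-0.150%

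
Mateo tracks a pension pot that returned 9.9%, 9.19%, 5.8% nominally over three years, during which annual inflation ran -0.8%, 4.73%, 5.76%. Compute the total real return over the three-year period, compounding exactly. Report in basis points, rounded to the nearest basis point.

Nominal growth factor = 1.0990 × 1.0919 × 1.0580 = 1.269598
Price-level growth factor = 0.9920 × 1.0473 × 1.0576 = 1.098763
Real growth factor = 1.269598 / 1.098763 = 1.155479
Total real return = 1.155479 − 1 → 1555 basis points.

1555 basis points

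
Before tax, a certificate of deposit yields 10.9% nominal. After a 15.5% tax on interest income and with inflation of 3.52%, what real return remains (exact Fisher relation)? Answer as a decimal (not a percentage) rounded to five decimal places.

After-tax nominal return = 10.9% × (1 − 0.155) = 9.2105%.
1 + r = 1.092105 / 1.03520 = 1.054970
After-tax real rate = 1.054970 − 1 → 0.05497.

0.05497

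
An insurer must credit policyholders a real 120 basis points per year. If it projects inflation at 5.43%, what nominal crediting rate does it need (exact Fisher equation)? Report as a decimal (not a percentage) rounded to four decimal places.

0.0670

(1 + i) = (1 + r)(1 + π) = 1.01200 × 1.05430 = 1.0669516
i = 1.0669516 − 1, so the required nominal rate is 0.0670.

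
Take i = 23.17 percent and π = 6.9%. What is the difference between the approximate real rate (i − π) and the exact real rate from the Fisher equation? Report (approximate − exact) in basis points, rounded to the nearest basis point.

105 basis points

Approximate: r ≈ 23.170% − 6.900% = 16.2700%
Exact: (1 + 0.2317)/(1 + 0.0690) − 1 = 15.2198%
Error = 16.2700% − 15.2198% = 1.0502% → 105 basis points.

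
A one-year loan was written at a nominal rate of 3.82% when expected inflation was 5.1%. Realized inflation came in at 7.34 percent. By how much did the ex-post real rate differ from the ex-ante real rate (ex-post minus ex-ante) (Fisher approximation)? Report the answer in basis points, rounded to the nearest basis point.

-224 basis points

Ex-ante: 3.82% − 5.1% = -1.280%
Ex-post: 3.82% − 7.34% = -3.520%
Difference (ex-post − ex-ante) = -2.2400% → -224 basis points.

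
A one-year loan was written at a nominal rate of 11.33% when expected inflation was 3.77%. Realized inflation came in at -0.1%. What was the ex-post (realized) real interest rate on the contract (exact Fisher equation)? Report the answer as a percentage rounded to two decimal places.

Ex-post: (1 + 0.1133)/(1 − 0.0010) − 1 = 11.4414%
So the realized real rate is 11.44%.

11.44%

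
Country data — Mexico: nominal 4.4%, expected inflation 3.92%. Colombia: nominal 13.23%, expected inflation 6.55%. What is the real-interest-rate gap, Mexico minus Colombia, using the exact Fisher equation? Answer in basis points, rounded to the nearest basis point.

Mexico: (1 + 0.0440)/(1 + 0.0392) − 1 = 0.4619%
Colombia: (1 + 0.1323)/(1 + 0.0655) − 1 = 6.2694%
Differential = 0.4619% − 6.2694% = -5.8075% → -581 basis points.

-581 basis points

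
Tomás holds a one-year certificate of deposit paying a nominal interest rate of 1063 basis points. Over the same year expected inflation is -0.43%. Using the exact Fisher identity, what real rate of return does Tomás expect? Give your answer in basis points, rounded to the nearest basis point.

By the Fisher identity, 1 + r = (1 + i)/(1 + π).
1 + r = 1.10630 / 0.99570 = 1.111078
r = 1.111078 − 1 = 11.1078%, i.e. 1111 basis points.

1111 basis points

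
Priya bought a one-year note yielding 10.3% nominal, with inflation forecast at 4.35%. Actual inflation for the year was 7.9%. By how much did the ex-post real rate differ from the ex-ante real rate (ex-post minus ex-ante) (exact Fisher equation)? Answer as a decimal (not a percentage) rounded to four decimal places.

Ex-ante: (1 + 0.1030)/(1 + 0.0435) − 1 = 5.7020%
Ex-post: (1 + 0.1030)/(1 + 0.0790) − 1 = 2.2243%
Difference (ex-post − ex-ante) = -3.4777% → -0.0348.

-0.0348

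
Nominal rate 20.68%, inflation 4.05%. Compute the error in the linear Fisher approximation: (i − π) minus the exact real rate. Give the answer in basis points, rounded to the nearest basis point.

Approximate: r ≈ 20.680% − 4.050% = 16.6300%
Exact: (1 + 0.2068)/(1 + 0.0405) − 1 = 15.9827%
Error = 16.6300% − 15.9827% = 0.6473% → 65 basis points.

65 basis points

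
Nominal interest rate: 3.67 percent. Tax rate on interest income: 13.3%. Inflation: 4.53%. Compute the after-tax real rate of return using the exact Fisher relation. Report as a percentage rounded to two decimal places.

-1.29%

After-tax nominal return = 3.67% × (1 − 0.133) = 3.18189%.
1 + r = 1.0318189 / 1.04530 = 0.987103
After-tax real rate = 0.987103 − 1 → -1.29%.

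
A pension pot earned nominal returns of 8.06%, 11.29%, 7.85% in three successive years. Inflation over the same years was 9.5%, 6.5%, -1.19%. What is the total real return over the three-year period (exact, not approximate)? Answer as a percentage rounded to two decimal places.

Compound the nominal returns: 1.0806 × 1.1129 × 1.0785 = 1.297004.
Compound inflation: 1.0950 × 1.0650 × 0.9881 = 1.152298.
Deflate: 1.297004 / 1.152298 = 1.125581.
Total real return = 1.125581 − 1 → 12.56%.

12.56%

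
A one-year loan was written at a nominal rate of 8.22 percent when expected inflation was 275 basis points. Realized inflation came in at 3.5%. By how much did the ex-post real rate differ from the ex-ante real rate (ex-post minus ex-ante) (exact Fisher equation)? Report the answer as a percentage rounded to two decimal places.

-0.76%

Ex-ante: (1 + 0.0822)/(1 + 0.0275) − 1 = 5.3236%
Ex-post: (1 + 0.0822)/(1 + 0.0350) − 1 = 4.5604%
Difference (ex-post − ex-ante) = -0.7632% → -0.76%.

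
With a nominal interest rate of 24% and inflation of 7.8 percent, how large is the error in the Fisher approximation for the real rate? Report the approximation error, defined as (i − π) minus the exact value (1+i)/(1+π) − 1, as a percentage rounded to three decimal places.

Approximate: r ≈ 24.000% − 7.800% = 16.2000%
Exact: (1 + 0.2400)/(1 + 0.0780) − 1 = 15.0278%
Error = 16.2000% − 15.0278% = 1.1722% → 1.172%.

1.172%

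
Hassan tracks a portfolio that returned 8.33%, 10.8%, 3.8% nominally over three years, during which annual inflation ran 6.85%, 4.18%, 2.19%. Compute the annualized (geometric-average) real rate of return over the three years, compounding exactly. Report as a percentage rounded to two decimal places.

Compound the nominal returns: 1.0833 × 1.1080 × 1.0380 = 1.24590766.
Compound inflation: 1.0685 × 1.0418 × 1.0219 = 1.13754158.
Deflate: 1.24590766 / 1.13754158 = 1.09526341.
Annualized real rate = 1.09526341^(1/3) − 1 = 3.0796% → 3.08%.

3.08%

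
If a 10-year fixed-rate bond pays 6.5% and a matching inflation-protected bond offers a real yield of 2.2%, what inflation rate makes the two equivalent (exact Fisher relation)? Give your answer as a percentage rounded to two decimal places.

(1 + π) = (1 + i)/(1 + r) = 1.06500 / 1.02200 = 1.042074
Break-even inflation = 1.042074 − 1 → 4.21%.

4.21%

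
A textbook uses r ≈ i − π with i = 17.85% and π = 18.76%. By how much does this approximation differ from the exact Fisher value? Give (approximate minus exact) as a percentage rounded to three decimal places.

Approximate: r ≈ 17.850% − 18.760% = -0.9100%
Exact: (1 + 0.1785)/(1 + 0.1876) − 1 = -0.7663%
Error = -0.9100% − (-0.7663%) = -0.1437% → -0.144%.

-0.144%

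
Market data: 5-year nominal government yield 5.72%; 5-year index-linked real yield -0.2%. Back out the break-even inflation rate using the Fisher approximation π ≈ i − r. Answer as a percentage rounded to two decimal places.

π ≈ i − r = 5.72% − (-0.2%) → 5.92%.

5.92%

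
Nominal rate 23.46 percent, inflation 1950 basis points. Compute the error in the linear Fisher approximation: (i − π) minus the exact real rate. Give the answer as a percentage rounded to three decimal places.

Approximate: r ≈ 23.460% − 19.500% = 3.9600%
Exact: (1 + 0.2346)/(1 + 0.1950) − 1 = 3.3138%
Error = 3.9600% − 3.3138% = 0.6462% → 0.646%.

0.646%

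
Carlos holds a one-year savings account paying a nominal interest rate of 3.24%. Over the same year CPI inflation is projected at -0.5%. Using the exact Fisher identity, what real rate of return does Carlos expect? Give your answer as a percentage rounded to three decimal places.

3.759%

By the Fisher identity, 1 + r = (1 + i)/(1 + π).
1 + r = 1.03240 / 0.99500 = 1.037588
r = 1.037588 − 1 = 3.7588%, i.e. 3.759%.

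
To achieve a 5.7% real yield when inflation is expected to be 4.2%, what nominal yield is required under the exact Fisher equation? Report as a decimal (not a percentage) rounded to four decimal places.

0.1014

(1 + i) = (1 + r)(1 + π) = 1.05700 × 1.04200 = 1.101394
i = 1.101394 − 1, so the required nominal rate is 0.1014.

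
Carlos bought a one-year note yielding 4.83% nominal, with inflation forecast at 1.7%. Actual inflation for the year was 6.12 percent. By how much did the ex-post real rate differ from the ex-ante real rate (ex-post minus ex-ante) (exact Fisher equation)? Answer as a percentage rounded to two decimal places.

Ex-ante: (1 + 0.0483)/(1 + 0.0170) − 1 = 3.0777%
Ex-post: (1 + 0.0483)/(1 + 0.0612) − 1 = -1.2156%
Difference (ex-post − ex-ante) = -4.2933% → -4.29%.

-4.29%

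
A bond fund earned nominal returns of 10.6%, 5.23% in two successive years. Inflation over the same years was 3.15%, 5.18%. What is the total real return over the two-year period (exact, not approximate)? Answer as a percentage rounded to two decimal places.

Nominal growth factor = 1.1060 × 1.0523 = 1.163844
Price-level growth factor = 1.0315 × 1.0518 = 1.084932
Real growth factor = 1.163844 / 1.084932 = 1.072735
Total real return = 1.072735 − 1 → 7.27%.

7.27%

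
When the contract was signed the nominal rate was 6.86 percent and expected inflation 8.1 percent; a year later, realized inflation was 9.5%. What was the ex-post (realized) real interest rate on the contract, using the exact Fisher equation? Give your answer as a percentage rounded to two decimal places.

-2.41%

Ex-post: (1 + 0.0686)/(1 + 0.0950) − 1 = -2.4110%
So the realized real rate is -2.41%.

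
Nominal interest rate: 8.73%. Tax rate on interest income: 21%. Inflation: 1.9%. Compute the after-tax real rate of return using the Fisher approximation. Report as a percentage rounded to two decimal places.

After-tax nominal return = 8.73% × (1 − 0.21) = 6.8967%.
r ≈ 6.8967% − 1.9% → 5.00%.

5.00%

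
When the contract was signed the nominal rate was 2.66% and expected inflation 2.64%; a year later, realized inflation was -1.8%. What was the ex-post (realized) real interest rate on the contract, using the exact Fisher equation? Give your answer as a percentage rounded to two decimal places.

Ex-post: (1 + 0.0266)/(1 − 0.0180) − 1 = 4.5418%
So the realized real rate is 4.54%.

4.54%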